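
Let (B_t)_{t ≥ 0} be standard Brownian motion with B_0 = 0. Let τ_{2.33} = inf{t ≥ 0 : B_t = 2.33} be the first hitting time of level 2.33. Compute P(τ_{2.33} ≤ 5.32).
P(τ_{2.33} ≤ 5.32) = 2(1 − Φ(2.33/√5.32)) = 2(1 − Φ(1.0102)) ≈ 0.3124

By the reflection principle for standard BM, P(τ_b ≤ t) = 2 · P(B_t ≥ b). Since B_t ~ N(0, t), P(B_t ≥ 2.33) = 1 − Φ(2.33/√t) = 1 − Φ(2.33/√5.32) = 1 − Φ(1.0102) ≈ 0.15620. Doubling: P(τ_{2.33} ≤ 5.32) ≈ 2 · 0.15620 = 0.31240 ≈ 0.3124.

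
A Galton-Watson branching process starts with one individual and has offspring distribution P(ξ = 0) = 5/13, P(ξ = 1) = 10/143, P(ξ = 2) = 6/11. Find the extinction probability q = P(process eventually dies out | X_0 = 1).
q = 55/78

The pgf is f(s) = 5/13 + 10/143·s + 6/11·s². The extinction probability q is the smallest fixed point of f in [0, 1]. Setting s = f(s):
  6/11·s² + (10/143 − 1)·s + 5/13 = 0
  6/11·s² − (5/13 + 6/11)·s + 5/13 = 0
which factors as (s − 1)·(6/11·s − 5/13) = 0, giving roots s = 1 and s = (5/13)/(6/11) = 55/78.
Mean offspring μ = 10/143 + 2·6/11 = 166/143 > 1 (supercritical), so q < 1. The extinction probability is the smaller root: q = (5/13)/(6/11) = 55/78.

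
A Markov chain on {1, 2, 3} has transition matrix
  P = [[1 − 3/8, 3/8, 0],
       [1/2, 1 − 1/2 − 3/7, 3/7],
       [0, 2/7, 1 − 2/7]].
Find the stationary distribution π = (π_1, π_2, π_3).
π = (8/23, 6/23, 9/23)

This is a birth-death chain on three states, which satisfies detailed balance: π_1 · P_{12} = π_2 · P_{21} and π_2 · P_{23} = π_3 · P_{32}.
From π_1 · 3/8 = π_2 · 1/2: π_2/π_1 = (3/8)/(1/2) = 3/4.
From π_2 · 3/7 = π_3 · 2/7: π_3/π_2 = (3/7)/(2/7) = 3/2.
Take π_1 proportional to 1; then unnormalized π = (1, 3/4, 9/8). Normalize by dividing by the sum 23/8:
  π = (8/23, 6/23, 9/23).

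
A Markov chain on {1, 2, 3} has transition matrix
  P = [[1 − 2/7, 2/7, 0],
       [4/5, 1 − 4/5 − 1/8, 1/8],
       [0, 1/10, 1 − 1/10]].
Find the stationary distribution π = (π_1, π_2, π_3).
π = (56/101, 20/101, 25/101)

This is a birth-death chain on three states, which satisfies detailed balance: π_1 · P_{12} = π_2 · P_{21} and π_2 · P_{23} = π_3 · P_{32}.
From π_1 · 2/7 = π_2 · 4/5: π_2/π_1 = (2/7)/(4/5) = 5/14.
From π_2 · 1/8 = π_3 · 1/10: π_3/π_2 = (1/8)/(1/10) = 5/4.
Take π_1 proportional to 1; then unnormalized π = (1, 5/14, 25/56). Normalize by dividing by the sum 101/56:
  π = (56/101, 20/101, 25/101).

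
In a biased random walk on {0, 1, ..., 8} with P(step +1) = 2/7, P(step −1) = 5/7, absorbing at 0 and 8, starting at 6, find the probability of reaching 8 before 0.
P(hit 8 before 0) = (1 − (5/2)^6) / (1 − (5/2)^8) = 2964/18589

Let u_k denote P(reach 8 before 0 | start at k). Boundary: u_0 = 0, u_8 = 1. Recurrence: u_k = 2/7·u_{k+1} + 5/7·u_{k-1} for 1 ≤ k ≤ 7. Try u_k = A + B·r^k with r = q/p = (5/7)/(2/7) = 5/2. Substitution satisfies the recurrence; boundary conditions give:
  u_k = (1 − r^k) / (1 − r^N) = (1 − (5/2)^6) / (1 − (5/2)^8) = 2964/18589.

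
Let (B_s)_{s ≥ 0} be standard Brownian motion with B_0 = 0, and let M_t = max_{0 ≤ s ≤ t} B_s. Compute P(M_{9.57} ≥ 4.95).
P(M_{9.57} ≥ 4.95) = 2·P(B_{9.57} ≥ 4.95) = 2(1 − Φ(4.95/√9.57)) ≈ 0.1096

By the reflection principle for Brownian motion, P(M_t ≥ a) = 2 · P(B_t ≥ a) for a ≥ 0. Since B_t ~ N(0, t), P(B_t ≥ 4.95) = 1 − Φ(4.95/√t) = 1 − Φ(4.95/√9.57) = 1 − Φ(1.6001). So
  P(M_{9.57} ≥ 4.95) = 2(1 − Φ(1.6001)) ≈ 0.1096.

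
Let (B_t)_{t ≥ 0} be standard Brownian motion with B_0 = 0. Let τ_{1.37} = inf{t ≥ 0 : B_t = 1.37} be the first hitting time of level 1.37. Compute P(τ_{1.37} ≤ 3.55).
P(τ_{1.37} ≤ 3.55) = 2(1 − Φ(1.37/√3.55)) = 2(1 − Φ(0.7271)) ≈ 0.4672

By the reflection principle for standard BM, P(τ_b ≤ t) = 2 · P(B_t ≥ b). Since B_t ~ N(0, t), P(B_t ≥ 1.37) = 1 − Φ(1.37/√t) = 1 − Φ(1.37/√3.55) = 1 − Φ(0.7271) ≈ 0.23358. Doubling: P(τ_{1.37} ≤ 3.55) ≈ 2 · 0.23358 = 0.46716 ≈ 0.4672.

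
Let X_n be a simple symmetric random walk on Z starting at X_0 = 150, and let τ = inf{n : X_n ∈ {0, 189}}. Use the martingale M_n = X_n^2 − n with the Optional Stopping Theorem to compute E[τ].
E[τ] = 5850

M_n = X_n^2 − n is a martingale (since E[X_{n+1}^2 | F_n] = X_n^2 + 1). By OST (τ has finite mean in a bounded region), E[M_τ] = E[M_0] = X_0^2 − 0 = 150^2 = 22500. Also E[M_τ] = E[X_τ^2] − E[τ]. The walk exits at 0 or 189, with P(hit 189 first) = 150/189, so E[X_τ^2] = 189^2 · 150/189 + 0 = 28350. Thus E[τ] = E[X_τ^2] − E[M_τ] = 28350 − 22500 = 5850 = 150(189 − 150) = 5850.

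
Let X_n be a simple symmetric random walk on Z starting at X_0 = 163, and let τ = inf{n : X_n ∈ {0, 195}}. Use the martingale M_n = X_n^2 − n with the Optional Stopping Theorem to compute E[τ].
E[τ] = 5216

M_n = X_n^2 − n is a martingale (since E[X_{n+1}^2 | F_n] = X_n^2 + 1). By OST (τ has finite mean in a bounded region), E[M_τ] = E[M_0] = X_0^2 − 0 = 163^2 = 26569. Also E[M_τ] = E[X_τ^2] − E[τ]. The walk exits at 0 or 195, with P(hit 195 first) = 163/195, so E[X_τ^2] = 195^2 · 163/195 + 0 = 31785. Thus E[τ] = E[X_τ^2] − E[M_τ] = 31785 − 26569 = 5216 = 163(195 − 163) = 5216.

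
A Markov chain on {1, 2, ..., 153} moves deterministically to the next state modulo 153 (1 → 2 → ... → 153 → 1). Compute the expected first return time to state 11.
E[T_11 | X_0 = 11] = 153

The chain cycles deterministically, so starting at state 11 it returns in exactly 153 steps. Equivalently, the stationary distribution is uniform π_j = 1/153 for every state j, so by Kac's formula E[T_11] = 1/π_11 = 153.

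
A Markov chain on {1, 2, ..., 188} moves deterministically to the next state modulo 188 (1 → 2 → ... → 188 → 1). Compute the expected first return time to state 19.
E[T_19 | X_0 = 19] = 188

The chain cycles deterministically, so starting at state 19 it returns in exactly 188 steps. Equivalently, the stationary distribution is uniform π_j = 1/188 for every state j, so by Kac's formula E[T_19] = 1/π_19 = 188.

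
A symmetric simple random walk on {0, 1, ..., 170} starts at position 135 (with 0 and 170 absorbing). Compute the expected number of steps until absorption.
E[τ | X_0 = 135] = 4725

Let v_k = E[τ | X_0 = k]. Boundary: v_0 = v_170 = 0. Recurrence: v_k = 1 + (v_{k-1} + v_{k+1})/2 for 1 ≤ k ≤ 169. The particular solution to v_k − (v_{k-1} + v_{k+1})/2 = 1 is v_k = −k^2. Adding homogeneous solution A + B k and matching boundaries gives v_k = k (170 − k). Substituting k = 135: v_135 = 135 · 35 = 4725.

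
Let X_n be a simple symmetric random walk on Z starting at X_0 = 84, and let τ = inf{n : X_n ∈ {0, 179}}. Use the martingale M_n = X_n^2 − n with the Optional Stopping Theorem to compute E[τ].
E[τ] = 7980

M_n = X_n^2 − n is a martingale (since E[X_{n+1}^2 | F_n] = X_n^2 + 1). By OST (τ has finite mean in a bounded region), E[M_τ] = E[M_0] = X_0^2 − 0 = 84^2 = 7056. Also E[M_τ] = E[X_τ^2] − E[τ]. The walk exits at 0 or 179, with P(hit 179 first) = 84/179, so E[X_τ^2] = 179^2 · 84/179 + 0 = 15036. Thus E[τ] = E[X_τ^2] − E[M_τ] = 15036 − 7056 = 7980 = 84(179 − 84) = 7980.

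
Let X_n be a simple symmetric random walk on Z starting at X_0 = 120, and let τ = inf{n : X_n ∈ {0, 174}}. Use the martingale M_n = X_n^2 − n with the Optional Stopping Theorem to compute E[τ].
E[τ] = 6480

M_n = X_n^2 − n is a martingale (since E[X_{n+1}^2 | F_n] = X_n^2 + 1). By OST (τ has finite mean in a bounded region), E[M_τ] = E[M_0] = X_0^2 − 0 = 120^2 = 14400. Also E[M_τ] = E[X_τ^2] − E[τ]. The walk exits at 0 or 174, with P(hit 174 first) = 120/174, so E[X_τ^2] = 174^2 · 120/174 + 0 = 20880. Thus E[τ] = E[X_τ^2] − E[M_τ] = 20880 − 14400 = 6480 = 120(174 − 120) = 6480.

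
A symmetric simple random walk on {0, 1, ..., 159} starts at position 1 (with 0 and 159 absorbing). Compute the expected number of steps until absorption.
E[τ | X_0 = 1] = 158

Let v_k = E[τ | X_0 = k]. Boundary: v_0 = v_159 = 0. Recurrence: v_k = 1 + (v_{k-1} + v_{k+1})/2 for 1 ≤ k ≤ 158. The particular solution to v_k − (v_{k-1} + v_{k+1})/2 = 1 is v_k = −k^2. Adding homogeneous solution A + B k and matching boundaries gives v_k = k (159 − k). Substituting k = 1: v_1 = 1 · 158 = 158.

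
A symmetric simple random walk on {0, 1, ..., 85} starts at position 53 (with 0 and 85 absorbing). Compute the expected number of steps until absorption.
E[τ | X_0 = 53] = 1696

Let v_k = E[τ | X_0 = k]. Boundary: v_0 = v_85 = 0. Recurrence: v_k = 1 + (v_{k-1} + v_{k+1})/2 for 1 ≤ k ≤ 84. The particular solution to v_k − (v_{k-1} + v_{k+1})/2 = 1 is v_k = −k^2. Adding homogeneous solution A + B k and matching boundaries gives v_k = k (85 − k). Substituting k = 53: v_53 = 53 · 32 = 1696.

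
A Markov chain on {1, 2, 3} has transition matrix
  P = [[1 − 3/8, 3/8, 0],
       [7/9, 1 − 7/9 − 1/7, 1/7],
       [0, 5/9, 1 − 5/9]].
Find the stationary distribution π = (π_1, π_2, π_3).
π = (490/787, 945/3148, 243/3148)

This is a birth-death chain on three states, which satisfies detailed balance: π_1 · P_{12} = π_2 · P_{21} and π_2 · P_{23} = π_3 · P_{32}.
From π_1 · 3/8 = π_2 · 7/9: π_2/π_1 = (3/8)/(7/9) = 27/56.
From π_2 · 1/7 = π_3 · 5/9: π_3/π_2 = (1/7)/(5/9) = 9/35.
Take π_1 proportional to 1; then unnormalized π = (1, 27/56, 243/1960). Normalize by dividing by the sum 787/490:
  π = (490/787, 945/3148, 243/3148).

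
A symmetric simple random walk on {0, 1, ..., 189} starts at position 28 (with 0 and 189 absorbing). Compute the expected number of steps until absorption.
E[τ | X_0 = 28] = 4508

Let v_k = E[τ | X_0 = k]. Boundary: v_0 = v_189 = 0. Recurrence: v_k = 1 + (v_{k-1} + v_{k+1})/2 for 1 ≤ k ≤ 188. The particular solution to v_k − (v_{k-1} + v_{k+1})/2 = 1 is v_k = −k^2. Adding homogeneous solution A + B k and matching boundaries gives v_k = k (189 − k). Substituting k = 28: v_28 = 28 · 161 = 4508.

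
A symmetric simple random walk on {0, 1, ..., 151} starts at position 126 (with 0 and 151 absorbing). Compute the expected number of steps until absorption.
E[τ | X_0 = 126] = 3150

Let v_k = E[τ | X_0 = k]. Boundary: v_0 = v_151 = 0. Recurrence: v_k = 1 + (v_{k-1} + v_{k+1})/2 for 1 ≤ k ≤ 150. The particular solution to v_k − (v_{k-1} + v_{k+1})/2 = 1 is v_k = −k^2. Adding homogeneous solution A + B k and matching boundaries gives v_k = k (151 − k). Substituting k = 126: v_126 = 126 · 25 = 3150.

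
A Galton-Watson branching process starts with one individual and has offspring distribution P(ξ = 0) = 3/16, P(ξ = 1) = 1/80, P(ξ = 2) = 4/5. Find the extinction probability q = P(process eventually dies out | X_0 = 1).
q = 15/64

The pgf is f(s) = 3/16 + 1/80·s + 4/5·s². The extinction probability q is the smallest fixed point of f in [0, 1]. Setting s = f(s):
  4/5·s² + (1/80 − 1)·s + 3/16 = 0
  4/5·s² − (3/16 + 4/5)·s + 3/16 = 0
which factors as (s − 1)·(4/5·s − 3/16) = 0, giving roots s = 1 and s = (3/16)/(4/5) = 15/64.
Mean offspring μ = 1/80 + 2·4/5 = 129/80 > 1 (supercritical), so q < 1. The extinction probability is the smaller root: q = (3/16)/(4/5) = 15/64.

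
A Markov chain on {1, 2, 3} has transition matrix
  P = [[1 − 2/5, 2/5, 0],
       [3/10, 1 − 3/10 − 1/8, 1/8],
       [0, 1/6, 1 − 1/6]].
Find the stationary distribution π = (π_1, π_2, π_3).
π = (3/10, 2/5, 3/10)

This is a birth-death chain on three states, which satisfies detailed balance: π_1 · P_{12} = π_2 · P_{21} and π_2 · P_{23} = π_3 · P_{32}.
From π_1 · 2/5 = π_2 · 3/10: π_2/π_1 = (2/5)/(3/10) = 4/3.
From π_2 · 1/8 = π_3 · 1/6: π_3/π_2 = (1/8)/(1/6) = 3/4.
Take π_1 proportional to 1; then unnormalized π = (1, 4/3, 1). Normalize by dividing by the sum 10/3:
  π = (3/10, 2/5, 3/10).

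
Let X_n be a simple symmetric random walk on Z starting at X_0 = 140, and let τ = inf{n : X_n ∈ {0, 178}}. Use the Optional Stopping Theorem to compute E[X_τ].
E[X_τ] = 140

X_n is a martingale and τ is a bounded-mean stopping time (indeed τ is finite a.s. with bounded expectation since the walk is in a bounded region). By the OST, E[X_τ] = E[X_0] = 140. Equivalently: E[X_τ] = 178 · P(hit 178 first) + 0 · P(hit 0 first) = 178 · (140/178) = 140.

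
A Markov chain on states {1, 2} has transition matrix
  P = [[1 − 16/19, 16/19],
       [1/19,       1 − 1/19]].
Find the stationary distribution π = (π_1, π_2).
π_1 = 1/17, π_2 = 16/17

Solve πP = π with π_1 + π_2 = 1. From πP = π: π_1 · (1 − 16/19) + π_2 · 1/19 = π_1 ⇒ π_2 · 1/19 = π_1 · 16/19 ⇒ π_2/π_1 = (16/19)/(1/19) = 16. Together with π_1 + π_2 = 1:
  π_1 = (1/19)/(16/19 + 1/19) = (1/19)/(17/19) = 1/17,
  π_2 = (16/19)/(16/19 + 1/19) = (16/19)/(17/19) = 16/17.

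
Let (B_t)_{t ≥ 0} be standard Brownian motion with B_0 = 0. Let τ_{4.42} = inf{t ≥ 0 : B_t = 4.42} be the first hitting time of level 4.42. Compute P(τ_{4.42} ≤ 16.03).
P(τ_{4.42} ≤ 16.03) = 2(1 − Φ(4.42/√16.03)) = 2(1 − Φ(1.1040)) ≈ 0.2696

By the reflection principle for standard BM, P(τ_b ≤ t) = 2 · P(B_t ≥ b). Since B_t ~ N(0, t), P(B_t ≥ 4.42) = 1 − Φ(4.42/√t) = 1 − Φ(4.42/√16.03) = 1 − Φ(1.1040) ≈ 0.13480. Doubling: P(τ_{4.42} ≤ 16.03) ≈ 2 · 0.13480 = 0.26960 ≈ 0.2696.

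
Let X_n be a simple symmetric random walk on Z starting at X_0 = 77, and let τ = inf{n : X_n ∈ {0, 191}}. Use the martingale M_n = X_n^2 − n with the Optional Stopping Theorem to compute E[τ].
E[τ] = 8778

M_n = X_n^2 − n is a martingale (since E[X_{n+1}^2 | F_n] = X_n^2 + 1). By OST (τ has finite mean in a bounded region), E[M_τ] = E[M_0] = X_0^2 − 0 = 77^2 = 5929. Also E[M_τ] = E[X_τ^2] − E[τ]. The walk exits at 0 or 191, with P(hit 191 first) = 77/191, so E[X_τ^2] = 191^2 · 77/191 + 0 = 14707. Thus E[τ] = E[X_τ^2] − E[M_τ] = 14707 − 5929 = 8778 = 77(191 − 77) = 8778.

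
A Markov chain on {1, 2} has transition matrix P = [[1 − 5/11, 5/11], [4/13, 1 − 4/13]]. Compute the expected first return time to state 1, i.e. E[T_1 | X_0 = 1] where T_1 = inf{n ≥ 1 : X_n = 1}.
E[T_1 | X_0 = 1] = 1/π_1 = 109/44

For an irreducible recurrent Markov chain with stationary distribution π, E[T_i | X_0 = i] = 1/π_i (Kac's formula). Here π_1 = (4/13)/(5/11 + 4/13) = (4/13)/(109/143) = 44/109, so E[T_1 | X_0 = 1] = 1/π_1 = (5/11 + 4/13)/(4/13) = (109/143)/(4/13) = 109/44.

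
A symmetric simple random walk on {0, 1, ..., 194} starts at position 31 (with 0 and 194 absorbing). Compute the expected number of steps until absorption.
E[τ | X_0 = 31] = 5053

Let v_k = E[τ | X_0 = k]. Boundary: v_0 = v_194 = 0. Recurrence: v_k = 1 + (v_{k-1} + v_{k+1})/2 for 1 ≤ k ≤ 193. The particular solution to v_k − (v_{k-1} + v_{k+1})/2 = 1 is v_k = −k^2. Adding homogeneous solution A + B k and matching boundaries gives v_k = k (194 − k). Substituting k = 31: v_31 = 31 · 163 = 5053.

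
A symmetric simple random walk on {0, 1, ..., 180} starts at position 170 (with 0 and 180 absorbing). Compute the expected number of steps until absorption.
E[τ | X_0 = 170] = 1700

Let v_k = E[τ | X_0 = k]. Boundary: v_0 = v_180 = 0. Recurrence: v_k = 1 + (v_{k-1} + v_{k+1})/2 for 1 ≤ k ≤ 179. The particular solution to v_k − (v_{k-1} + v_{k+1})/2 = 1 is v_k = −k^2. Adding homogeneous solution A + B k and matching boundaries gives v_k = k (180 − k). Substituting k = 170: v_170 = 170 · 10 = 1700.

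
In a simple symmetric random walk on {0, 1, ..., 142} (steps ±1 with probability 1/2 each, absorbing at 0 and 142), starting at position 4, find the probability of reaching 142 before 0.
P(hit 142 before 0) = 4/142 = 2/71

Let u_k = P(hit 142 before 0 | start at k). Then u_0 = 0, u_142 = 1, and u_k = u_{k-1}/2 + u_{k+1}/2 for 1 ≤ k ≤ 141. This harmonic recurrence is solved by u_k = k/142, giving u_4 = 4/142 = 2/71.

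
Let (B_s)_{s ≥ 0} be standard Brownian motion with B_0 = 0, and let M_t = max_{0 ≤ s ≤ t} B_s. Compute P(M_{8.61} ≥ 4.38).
P(M_{8.61} ≥ 4.38) = 2·P(B_{8.61} ≥ 4.38) = 2(1 − Φ(4.38/√8.61)) ≈ 0.1355

By the reflection principle for Brownian motion, P(M_t ≥ a) = 2 · P(B_t ≥ a) for a ≥ 0. Since B_t ~ N(0, t), P(B_t ≥ 4.38) = 1 − Φ(4.38/√t) = 1 − Φ(4.38/√8.61) = 1 − Φ(1.4927). So
  P(M_{8.61} ≥ 4.38) = 2(1 − Φ(1.4927)) ≈ 0.1355.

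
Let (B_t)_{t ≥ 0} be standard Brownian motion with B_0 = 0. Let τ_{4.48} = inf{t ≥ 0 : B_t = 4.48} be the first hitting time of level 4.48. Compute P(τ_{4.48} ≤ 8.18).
P(τ_{4.48} ≤ 8.18) = 2(1 − Φ(4.48/√8.18)) = 2(1 − Φ(1.5664)) ≈ 0.1173

By the reflection principle for standard BM, P(τ_b ≤ t) = 2 · P(B_t ≥ b). Since B_t ~ N(0, t), P(B_t ≥ 4.48) = 1 − Φ(4.48/√t) = 1 − Φ(4.48/√8.18) = 1 − Φ(1.5664) ≈ 0.05863. Doubling: P(τ_{4.48} ≤ 8.18) ≈ 2 · 0.05863 = 0.11726 ≈ 0.1173.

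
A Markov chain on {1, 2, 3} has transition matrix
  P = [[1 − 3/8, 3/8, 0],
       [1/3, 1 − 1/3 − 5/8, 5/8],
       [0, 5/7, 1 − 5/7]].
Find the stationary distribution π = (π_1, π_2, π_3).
π = (64/199, 72/199, 63/199)

This is a birth-death chain on three states, which satisfies detailed balance: π_1 · P_{12} = π_2 · P_{21} and π_2 · P_{23} = π_3 · P_{32}.
From π_1 · 3/8 = π_2 · 1/3: π_2/π_1 = (3/8)/(1/3) = 9/8.
From π_2 · 5/8 = π_3 · 5/7: π_3/π_2 = (5/8)/(5/7) = 7/8.
Take π_1 proportional to 1; then unnormalized π = (1, 9/8, 63/64). Normalize by dividing by the sum 199/64:
  π = (64/199, 72/199, 63/199).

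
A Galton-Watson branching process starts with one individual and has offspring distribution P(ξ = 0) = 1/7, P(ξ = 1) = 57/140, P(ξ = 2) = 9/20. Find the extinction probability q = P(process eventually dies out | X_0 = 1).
q = 20/63

The pgf is f(s) = 1/7 + 57/140·s + 9/20·s². The extinction probability q is the smallest fixed point of f in [0, 1]. Setting s = f(s):
  9/20·s² + (57/140 − 1)·s + 1/7 = 0
  9/20·s² − (1/7 + 9/20)·s + 1/7 = 0
which factors as (s − 1)·(9/20·s − 1/7) = 0, giving roots s = 1 and s = (1/7)/(9/20) = 20/63.
Mean offspring μ = 57/140 + 2·9/20 = 183/140 > 1 (supercritical), so q < 1. The extinction probability is the smaller root: q = (1/7)/(9/20) = 20/63.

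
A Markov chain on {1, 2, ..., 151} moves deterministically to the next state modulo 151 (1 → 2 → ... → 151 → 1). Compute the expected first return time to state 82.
E[T_82 | X_0 = 82] = 151

The chain cycles deterministically, so starting at state 82 it returns in exactly 151 steps. Equivalently, the stationary distribution is uniform π_j = 1/151 for every state j, so by Kac's formula E[T_82] = 1/π_82 = 151.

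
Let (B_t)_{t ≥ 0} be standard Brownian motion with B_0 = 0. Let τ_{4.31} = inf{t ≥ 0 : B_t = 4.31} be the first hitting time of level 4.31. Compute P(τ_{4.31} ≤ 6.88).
P(τ_{4.31} ≤ 6.88) = 2(1 − Φ(4.31/√6.88)) = 2(1 − Φ(1.6432)) ≈ 0.1003

By the reflection principle for standard BM, P(τ_b ≤ t) = 2 · P(B_t ≥ b). Since B_t ~ N(0, t), P(B_t ≥ 4.31) = 1 − Φ(4.31/√t) = 1 − Φ(4.31/√6.88) = 1 − Φ(1.6432) ≈ 0.05017. Doubling: P(τ_{4.31} ≤ 6.88) ≈ 2 · 0.05017 = 0.10034 ≈ 0.1003.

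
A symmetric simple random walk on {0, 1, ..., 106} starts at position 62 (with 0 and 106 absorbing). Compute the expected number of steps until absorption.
E[τ | X_0 = 62] = 2728

Let v_k = E[τ | X_0 = k]. Boundary: v_0 = v_106 = 0. Recurrence: v_k = 1 + (v_{k-1} + v_{k+1})/2 for 1 ≤ k ≤ 105. The particular solution to v_k − (v_{k-1} + v_{k+1})/2 = 1 is v_k = −k^2. Adding homogeneous solution A + B k and matching boundaries gives v_k = k (106 − k). Substituting k = 62: v_62 = 62 · 44 = 2728.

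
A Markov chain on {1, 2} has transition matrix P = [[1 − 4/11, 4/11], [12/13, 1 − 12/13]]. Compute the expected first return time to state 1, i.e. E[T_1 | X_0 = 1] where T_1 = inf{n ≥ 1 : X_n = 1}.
E[T_1 | X_0 = 1] = 1/π_1 = 46/33

For an irreducible recurrent Markov chain with stationary distribution π, E[T_i | X_0 = i] = 1/π_i (Kac's formula). Here π_1 = (12/13)/(4/11 + 12/13) = (12/13)/(184/143) = 33/46, so E[T_1 | X_0 = 1] = 1/π_1 = (4/11 + 12/13)/(12/13) = (184/143)/(12/13) = 46/33.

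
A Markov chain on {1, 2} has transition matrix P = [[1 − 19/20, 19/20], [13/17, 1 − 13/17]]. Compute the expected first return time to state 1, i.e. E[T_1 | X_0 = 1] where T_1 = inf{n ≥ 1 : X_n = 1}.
E[T_1 | X_0 = 1] = 1/π_1 = 583/260

For an irreducible recurrent Markov chain with stationary distribution π, E[T_i | X_0 = i] = 1/π_i (Kac's formula). Here π_1 = (13/17)/(19/20 + 13/17) = (13/17)/(583/340) = 260/583, so E[T_1 | X_0 = 1] = 1/π_1 = (19/20 + 13/17)/(13/17) = (583/340)/(13/17) = 583/260.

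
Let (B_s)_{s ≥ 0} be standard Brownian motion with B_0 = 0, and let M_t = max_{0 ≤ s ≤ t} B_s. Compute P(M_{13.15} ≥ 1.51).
P(M_{13.15} ≥ 1.51) = 2·P(B_{13.15} ≥ 1.51) = 2(1 − Φ(1.51/√13.15)) ≈ 0.6771

By the reflection principle for Brownian motion, P(M_t ≥ a) = 2 · P(B_t ≥ a) for a ≥ 0. Since B_t ~ N(0, t), P(B_t ≥ 1.51) = 1 − Φ(1.51/√t) = 1 − Φ(1.51/√13.15) = 1 − Φ(0.4164). So
  P(M_{13.15} ≥ 1.51) = 2(1 − Φ(0.4164)) ≈ 0.6771.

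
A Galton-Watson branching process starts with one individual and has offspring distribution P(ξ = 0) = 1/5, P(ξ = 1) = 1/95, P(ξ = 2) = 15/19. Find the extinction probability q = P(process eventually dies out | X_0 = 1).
q = 19/75

The pgf is f(s) = 1/5 + 1/95·s + 15/19·s². The extinction probability q is the smallest fixed point of f in [0, 1]. Setting s = f(s):
  15/19·s² + (1/95 − 1)·s + 1/5 = 0
  15/19·s² − (1/5 + 15/19)·s + 1/5 = 0
which factors as (s − 1)·(15/19·s − 1/5) = 0, giving roots s = 1 and s = (1/5)/(15/19) = 19/75.
Mean offspring μ = 1/95 + 2·15/19 = 151/95 > 1 (supercritical), so q < 1. The extinction probability is the smaller root: q = (1/5)/(15/19) = 19/75.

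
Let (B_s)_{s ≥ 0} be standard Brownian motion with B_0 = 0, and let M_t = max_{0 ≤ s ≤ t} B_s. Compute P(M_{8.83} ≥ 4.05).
P(M_{8.83} ≥ 4.05) = 2·P(B_{8.83} ≥ 4.05) = 2(1 − Φ(4.05/√8.83)) ≈ 0.1729

By the reflection principle for Brownian motion, P(M_t ≥ a) = 2 · P(B_t ≥ a) for a ≥ 0. Since B_t ~ N(0, t), P(B_t ≥ 4.05) = 1 − Φ(4.05/√t) = 1 − Φ(4.05/√8.83) = 1 − Φ(1.3629). So
  P(M_{8.83} ≥ 4.05) = 2(1 − Φ(1.3629)) ≈ 0.1729.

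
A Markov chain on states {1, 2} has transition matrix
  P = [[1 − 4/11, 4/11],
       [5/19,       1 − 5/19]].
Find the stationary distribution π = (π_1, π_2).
π_1 = 55/131, π_2 = 76/131

Solve πP = π with π_1 + π_2 = 1. From πP = π: π_1 · (1 − 4/11) + π_2 · 5/19 = π_1 ⇒ π_2 · 5/19 = π_1 · 4/11 ⇒ π_2/π_1 = (4/11)/(5/19) = 76/55. Together with π_1 + π_2 = 1:
  π_1 = (5/19)/(4/11 + 5/19) = (5/19)/(131/209) = 55/131,
  π_2 = (4/11)/(4/11 + 5/19) = (4/11)/(131/209) = 76/131.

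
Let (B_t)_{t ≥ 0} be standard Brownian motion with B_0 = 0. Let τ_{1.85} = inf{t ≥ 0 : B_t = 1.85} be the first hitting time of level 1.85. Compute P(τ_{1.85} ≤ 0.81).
P(τ_{1.85} ≤ 0.81) = 2(1 − Φ(1.85/√0.81)) = 2(1 − Φ(2.0556)) ≈ 0.0398

By the reflection principle for standard BM, P(τ_b ≤ t) = 2 · P(B_t ≥ b). Since B_t ~ N(0, t), P(B_t ≥ 1.85) = 1 − Φ(1.85/√t) = 1 − Φ(1.85/√0.81) = 1 − Φ(2.0556) ≈ 0.01991. Doubling: P(τ_{1.85} ≤ 0.81) ≈ 2 · 0.01991 = 0.03982 ≈ 0.0398.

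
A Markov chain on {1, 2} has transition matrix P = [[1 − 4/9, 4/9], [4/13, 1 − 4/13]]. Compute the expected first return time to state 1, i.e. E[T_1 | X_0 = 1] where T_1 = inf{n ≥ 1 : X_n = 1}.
E[T_1 | X_0 = 1] = 1/π_1 = 22/9

For an irreducible recurrent Markov chain with stationary distribution π, E[T_i | X_0 = i] = 1/π_i (Kac's formula). Here π_1 = (4/13)/(4/9 + 4/13) = (4/13)/(88/117) = 9/22, so E[T_1 | X_0 = 1] = 1/π_1 = (4/9 + 4/13)/(4/13) = (88/117)/(4/13) = 22/9.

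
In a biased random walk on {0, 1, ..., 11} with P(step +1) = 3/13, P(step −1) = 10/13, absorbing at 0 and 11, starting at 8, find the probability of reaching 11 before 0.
P(hit 11 before 0) = (1 − (10/3)^8) / (1 − (10/3)^11) = 385688979/14285688979

Let u_k denote P(reach 11 before 0 | start at k). Boundary: u_0 = 0, u_11 = 1. Recurrence: u_k = 3/13·u_{k+1} + 10/13·u_{k-1} for 1 ≤ k ≤ 10. Try u_k = A + B·r^k with r = q/p = (10/13)/(3/13) = 10/3. Substitution satisfies the recurrence; boundary conditions give:
  u_k = (1 − r^k) / (1 − r^N) = (1 − (10/3)^8) / (1 − (10/3)^11) = 385688979/14285688979.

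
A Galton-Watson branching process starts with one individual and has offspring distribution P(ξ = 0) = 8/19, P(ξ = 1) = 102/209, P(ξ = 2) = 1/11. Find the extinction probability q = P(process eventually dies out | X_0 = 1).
q = 1

Mean offspring μ = 0·8/19 + 1·102/209 + 2·1/11 = 140/209 ≤ 1. For μ ≤ 1 with offspring not concentrated at 1, the Galton-Watson process goes extinct almost surely, so q = 1.
(Algebraic check: The pgf is f(s) = 8/19 + 102/209·s + 1/11·s². The extinction probability q is the smallest fixed point of f in [0, 1]. Setting s = f(s):
  1/11·s² + (102/209 − 1)·s + 8/19 = 0
  1/11·s² − (8/19 + 1/11)·s + 8/19 = 0
which factors as (s − 1)·(1/11·s − 8/19) = 0, giving roots s = 1 and s = (8/19)/(1/11) = 88/19. Since 88/19 ≥ 1, the smallest root in [0, 1] is s = 1.)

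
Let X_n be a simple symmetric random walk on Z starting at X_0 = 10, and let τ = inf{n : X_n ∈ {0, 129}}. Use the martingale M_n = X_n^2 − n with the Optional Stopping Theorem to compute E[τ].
E[τ] = 1190

M_n = X_n^2 − n is a martingale (since E[X_{n+1}^2 | F_n] = X_n^2 + 1). By OST (τ has finite mean in a bounded region), E[M_τ] = E[M_0] = X_0^2 − 0 = 10^2 = 100. Also E[M_τ] = E[X_τ^2] − E[τ]. The walk exits at 0 or 129, with P(hit 129 first) = 10/129, so E[X_τ^2] = 129^2 · 10/129 + 0 = 1290. Thus E[τ] = E[X_τ^2] − E[M_τ] = 1290 − 100 = 1190 = 10(129 − 10) = 1190.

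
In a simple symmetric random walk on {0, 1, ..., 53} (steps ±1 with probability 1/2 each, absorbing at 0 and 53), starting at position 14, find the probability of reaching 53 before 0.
P(hit 53 before 0) = 14/53

Let u_k = P(hit 53 before 0 | start at k). Then u_0 = 0, u_53 = 1, and u_k = u_{k-1}/2 + u_{k+1}/2 for 1 ≤ k ≤ 52. This harmonic recurrence is solved by u_k = k/53, giving u_14 = 14/53.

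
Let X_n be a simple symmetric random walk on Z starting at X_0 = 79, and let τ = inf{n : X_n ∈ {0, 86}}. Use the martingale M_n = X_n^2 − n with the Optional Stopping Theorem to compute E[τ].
E[τ] = 553

M_n = X_n^2 − n is a martingale (since E[X_{n+1}^2 | F_n] = X_n^2 + 1). By OST (τ has finite mean in a bounded region), E[M_τ] = E[M_0] = X_0^2 − 0 = 79^2 = 6241. Also E[M_τ] = E[X_τ^2] − E[τ]. The walk exits at 0 or 86, with P(hit 86 first) = 79/86, so E[X_τ^2] = 86^2 · 79/86 + 0 = 6794. Thus E[τ] = E[X_τ^2] − E[M_τ] = 6794 − 6241 = 553 = 79(86 − 79) = 553.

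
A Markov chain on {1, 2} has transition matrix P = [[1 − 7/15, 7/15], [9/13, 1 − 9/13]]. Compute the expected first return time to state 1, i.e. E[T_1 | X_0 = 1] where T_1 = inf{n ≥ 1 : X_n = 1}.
E[T_1 | X_0 = 1] = 1/π_1 = 226/135

For an irreducible recurrent Markov chain with stationary distribution π, E[T_i | X_0 = i] = 1/π_i (Kac's formula). Here π_1 = (9/13)/(7/15 + 9/13) = (9/13)/(226/195) = 135/226, so E[T_1 | X_0 = 1] = 1/π_1 = (7/15 + 9/13)/(9/13) = (226/195)/(9/13) = 226/135.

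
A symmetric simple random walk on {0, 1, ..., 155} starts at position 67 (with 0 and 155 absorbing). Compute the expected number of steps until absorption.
E[τ | X_0 = 67] = 5896

Let v_k = E[τ | X_0 = k]. Boundary: v_0 = v_155 = 0. Recurrence: v_k = 1 + (v_{k-1} + v_{k+1})/2 for 1 ≤ k ≤ 154. The particular solution to v_k − (v_{k-1} + v_{k+1})/2 = 1 is v_k = −k^2. Adding homogeneous solution A + B k and matching boundaries gives v_k = k (155 − k). Substituting k = 67: v_67 = 67 · 88 = 5896.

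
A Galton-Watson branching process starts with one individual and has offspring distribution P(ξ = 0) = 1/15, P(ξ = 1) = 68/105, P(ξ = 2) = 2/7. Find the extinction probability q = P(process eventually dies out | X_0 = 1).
q = 7/30

The pgf is f(s) = 1/15 + 68/105·s + 2/7·s². The extinction probability q is the smallest fixed point of f in [0, 1]. Setting s = f(s):
  2/7·s² + (68/105 − 1)·s + 1/15 = 0
  2/7·s² − (1/15 + 2/7)·s + 1/15 = 0
which factors as (s − 1)·(2/7·s − 1/15) = 0, giving roots s = 1 and s = (1/15)/(2/7) = 7/30.
Mean offspring μ = 68/105 + 2·2/7 = 128/105 > 1 (supercritical), so q < 1. The extinction probability is the smaller root: q = (1/15)/(2/7) = 7/30.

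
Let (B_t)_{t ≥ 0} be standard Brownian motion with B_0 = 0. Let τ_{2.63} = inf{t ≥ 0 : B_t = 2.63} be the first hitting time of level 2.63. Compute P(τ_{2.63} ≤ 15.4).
P(τ_{2.63} ≤ 15.4) = 2(1 − Φ(2.63/√15.4)) = 2(1 − Φ(0.6702)) ≈ 0.5027

By the reflection principle for standard BM, P(τ_b ≤ t) = 2 · P(B_t ≥ b). Since B_t ~ N(0, t), P(B_t ≥ 2.63) = 1 − Φ(2.63/√t) = 1 − Φ(2.63/√15.4) = 1 − Φ(0.6702) ≈ 0.25137. Doubling: P(τ_{2.63} ≤ 15.4) ≈ 2 · 0.25137 = 0.50274 ≈ 0.5027.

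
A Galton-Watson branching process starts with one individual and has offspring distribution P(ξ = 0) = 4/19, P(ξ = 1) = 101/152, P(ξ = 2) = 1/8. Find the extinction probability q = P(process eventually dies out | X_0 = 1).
q = 1

Mean offspring μ = 0·4/19 + 1·101/152 + 2·1/8 = 139/152 ≤ 1. For μ ≤ 1 with offspring not concentrated at 1, the Galton-Watson process goes extinct almost surely, so q = 1.
(Algebraic check: The pgf is f(s) = 4/19 + 101/152·s + 1/8·s². The extinction probability q is the smallest fixed point of f in [0, 1]. Setting s = f(s):
  1/8·s² + (101/152 − 1)·s + 4/19 = 0
  1/8·s² − (4/19 + 1/8)·s + 4/19 = 0
which factors as (s − 1)·(1/8·s − 4/19) = 0, giving roots s = 1 and s = (4/19)/(1/8) = 32/19. Since 32/19 ≥ 1, the smallest root in [0, 1] is s = 1.)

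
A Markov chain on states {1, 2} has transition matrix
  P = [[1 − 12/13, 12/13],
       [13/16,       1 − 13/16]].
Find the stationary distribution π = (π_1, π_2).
π_1 = 169/361, π_2 = 192/361

Solve πP = π with π_1 + π_2 = 1. From πP = π: π_1 · (1 − 12/13) + π_2 · 13/16 = π_1 ⇒ π_2 · 13/16 = π_1 · 12/13 ⇒ π_2/π_1 = (12/13)/(13/16) = 192/169. Together with π_1 + π_2 = 1:
  π_1 = (13/16)/(12/13 + 13/16) = (13/16)/(361/208) = 169/361,
  π_2 = (12/13)/(12/13 + 13/16) = (12/13)/(361/208) = 192/361.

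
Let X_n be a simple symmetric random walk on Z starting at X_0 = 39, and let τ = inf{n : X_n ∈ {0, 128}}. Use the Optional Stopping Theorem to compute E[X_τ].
E[X_τ] = 39

X_n is a martingale and τ is a bounded-mean stopping time (indeed τ is finite a.s. with bounded expectation since the walk is in a bounded region). By the OST, E[X_τ] = E[X_0] = 39. Equivalently: E[X_τ] = 128 · P(hit 128 first) + 0 · P(hit 0 first) = 128 · (39/128) = 39.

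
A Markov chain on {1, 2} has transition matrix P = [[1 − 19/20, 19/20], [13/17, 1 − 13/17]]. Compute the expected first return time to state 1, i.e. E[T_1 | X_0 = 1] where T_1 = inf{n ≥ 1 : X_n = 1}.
E[T_1 | X_0 = 1] = 1/π_1 = 583/260

For an irreducible recurrent Markov chain with stationary distribution π, E[T_i | X_0 = i] = 1/π_i (Kac's formula). Here π_1 = (13/17)/(19/20 + 13/17) = (13/17)/(583/340) = 260/583, so E[T_1 | X_0 = 1] = 1/π_1 = (19/20 + 13/17)/(13/17) = (583/340)/(13/17) = 583/260.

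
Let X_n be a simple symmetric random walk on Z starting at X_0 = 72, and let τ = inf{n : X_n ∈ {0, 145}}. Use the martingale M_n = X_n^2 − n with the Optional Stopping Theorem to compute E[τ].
E[τ] = 5256

M_n = X_n^2 − n is a martingale (since E[X_{n+1}^2 | F_n] = X_n^2 + 1). By OST (τ has finite mean in a bounded region), E[M_τ] = E[M_0] = X_0^2 − 0 = 72^2 = 5184. Also E[M_τ] = E[X_τ^2] − E[τ]. The walk exits at 0 or 145, with P(hit 145 first) = 72/145, so E[X_τ^2] = 145^2 · 72/145 + 0 = 10440. Thus E[τ] = E[X_τ^2] − E[M_τ] = 10440 − 5184 = 5256 = 72(145 − 72) = 5256.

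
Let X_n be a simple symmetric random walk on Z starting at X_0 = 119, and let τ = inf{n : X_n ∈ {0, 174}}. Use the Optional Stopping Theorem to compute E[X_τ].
E[X_τ] = 119

X_n is a martingale and τ is a bounded-mean stopping time (indeed τ is finite a.s. with bounded expectation since the walk is in a bounded region). By the OST, E[X_τ] = E[X_0] = 119. Equivalently: E[X_τ] = 174 · P(hit 174 first) + 0 · P(hit 0 first) = 174 · (119/174) = 119.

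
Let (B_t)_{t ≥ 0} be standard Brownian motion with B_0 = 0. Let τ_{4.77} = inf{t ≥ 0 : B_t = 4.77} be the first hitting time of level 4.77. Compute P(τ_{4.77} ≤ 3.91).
P(τ_{4.77} ≤ 3.91) = 2(1 − Φ(4.77/√3.91)) = 2(1 − Φ(2.4123)) ≈ 0.0159

By the reflection principle for standard BM, P(τ_b ≤ t) = 2 · P(B_t ≥ b). Since B_t ~ N(0, t), P(B_t ≥ 4.77) = 1 − Φ(4.77/√t) = 1 − Φ(4.77/√3.91) = 1 − Φ(2.4123) ≈ 0.00793. Doubling: P(τ_{4.77} ≤ 3.91) ≈ 2 · 0.00793 = 0.01586 ≈ 0.0159.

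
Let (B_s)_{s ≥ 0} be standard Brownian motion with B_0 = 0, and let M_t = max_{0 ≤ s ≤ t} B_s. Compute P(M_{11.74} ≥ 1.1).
P(M_{11.74} ≥ 1.1) = 2·P(B_{11.74} ≥ 1.1) = 2(1 − Φ(1.1/√11.74)) ≈ 0.7482

By the reflection principle for Brownian motion, P(M_t ≥ a) = 2 · P(B_t ≥ a) for a ≥ 0. Since B_t ~ N(0, t), P(B_t ≥ 1.1) = 1 − Φ(1.1/√t) = 1 − Φ(1.1/√11.74) = 1 − Φ(0.3210). So
  P(M_{11.74} ≥ 1.1) = 2(1 − Φ(0.3210)) ≈ 0.7482.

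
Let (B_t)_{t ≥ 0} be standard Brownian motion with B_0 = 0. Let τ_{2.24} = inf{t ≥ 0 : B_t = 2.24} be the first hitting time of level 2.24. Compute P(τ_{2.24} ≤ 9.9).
P(τ_{2.24} ≤ 9.9) = 2(1 − Φ(2.24/√9.9)) = 2(1 − Φ(0.7119)) ≈ 0.4765

By the reflection principle for standard BM, P(τ_b ≤ t) = 2 · P(B_t ≥ b). Since B_t ~ N(0, t), P(B_t ≥ 2.24) = 1 − Φ(2.24/√t) = 1 − Φ(2.24/√9.9) = 1 − Φ(0.7119) ≈ 0.23826. Doubling: P(τ_{2.24} ≤ 9.9) ≈ 2 · 0.23826 = 0.47652 ≈ 0.4765.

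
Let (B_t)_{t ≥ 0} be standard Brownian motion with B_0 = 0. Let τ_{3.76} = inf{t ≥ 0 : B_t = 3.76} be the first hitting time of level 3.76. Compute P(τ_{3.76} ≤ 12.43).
P(τ_{3.76} ≤ 12.43) = 2(1 − Φ(3.76/√12.43)) = 2(1 − Φ(1.0665)) ≈ 0.2862

By the reflection principle for standard BM, P(τ_b ≤ t) = 2 · P(B_t ≥ b). Since B_t ~ N(0, t), P(B_t ≥ 3.76) = 1 − Φ(3.76/√t) = 1 − Φ(3.76/√12.43) = 1 − Φ(1.0665) ≈ 0.14310. Doubling: P(τ_{3.76} ≤ 12.43) ≈ 2 · 0.14310 = 0.28620 ≈ 0.2862.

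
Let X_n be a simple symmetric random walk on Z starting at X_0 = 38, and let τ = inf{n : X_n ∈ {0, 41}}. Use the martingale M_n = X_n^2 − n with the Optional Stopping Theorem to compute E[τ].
E[τ] = 114

M_n = X_n^2 − n is a martingale (since E[X_{n+1}^2 | F_n] = X_n^2 + 1). By OST (τ has finite mean in a bounded region), E[M_τ] = E[M_0] = X_0^2 − 0 = 38^2 = 1444. Also E[M_τ] = E[X_τ^2] − E[τ]. The walk exits at 0 or 41, with P(hit 41 first) = 38/41, so E[X_τ^2] = 41^2 · 38/41 + 0 = 1558. Thus E[τ] = E[X_τ^2] − E[M_τ] = 1558 − 1444 = 114 = 38(41 − 38) = 114.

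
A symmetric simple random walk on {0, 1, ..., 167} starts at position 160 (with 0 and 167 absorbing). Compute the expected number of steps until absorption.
E[τ | X_0 = 160] = 1120

Let v_k = E[τ | X_0 = k]. Boundary: v_0 = v_167 = 0. Recurrence: v_k = 1 + (v_{k-1} + v_{k+1})/2 for 1 ≤ k ≤ 166. The particular solution to v_k − (v_{k-1} + v_{k+1})/2 = 1 is v_k = −k^2. Adding homogeneous solution A + B k and matching boundaries gives v_k = k (167 − k). Substituting k = 160: v_160 = 160 · 7 = 1120.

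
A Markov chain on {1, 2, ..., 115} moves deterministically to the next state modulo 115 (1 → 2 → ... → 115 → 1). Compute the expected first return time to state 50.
E[T_50 | X_0 = 50] = 115

The chain cycles deterministically, so starting at state 50 it returns in exactly 115 steps. Equivalently, the stationary distribution is uniform π_j = 1/115 for every state j, so by Kac's formula E[T_50] = 1/π_50 = 115.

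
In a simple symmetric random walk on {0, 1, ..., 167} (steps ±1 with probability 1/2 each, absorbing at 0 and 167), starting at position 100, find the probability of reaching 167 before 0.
P(hit 167 before 0) = 100/167

Let u_k = P(hit 167 before 0 | start at k). Then u_0 = 0, u_167 = 1, and u_k = u_{k-1}/2 + u_{k+1}/2 for 1 ≤ k ≤ 166. This harmonic recurrence is solved by u_k = k/167, giving u_100 = 100/167.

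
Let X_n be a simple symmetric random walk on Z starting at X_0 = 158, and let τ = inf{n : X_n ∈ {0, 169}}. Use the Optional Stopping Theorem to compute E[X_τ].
E[X_τ] = 158

X_n is a martingale and τ is a bounded-mean stopping time (indeed τ is finite a.s. with bounded expectation since the walk is in a bounded region). By the OST, E[X_τ] = E[X_0] = 158. Equivalently: E[X_τ] = 169 · P(hit 169 first) + 0 · P(hit 0 first) = 169 · (158/169) = 158.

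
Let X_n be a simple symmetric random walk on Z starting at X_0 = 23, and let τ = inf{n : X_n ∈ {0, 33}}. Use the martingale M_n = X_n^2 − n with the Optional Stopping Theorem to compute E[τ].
E[τ] = 230

M_n = X_n^2 − n is a martingale (since E[X_{n+1}^2 | F_n] = X_n^2 + 1). By OST (τ has finite mean in a bounded region), E[M_τ] = E[M_0] = X_0^2 − 0 = 23^2 = 529. Also E[M_τ] = E[X_τ^2] − E[τ]. The walk exits at 0 or 33, with P(hit 33 first) = 23/33, so E[X_τ^2] = 33^2 · 23/33 + 0 = 759. Thus E[τ] = E[X_τ^2] − E[M_τ] = 759 − 529 = 230 = 23(33 − 23) = 230.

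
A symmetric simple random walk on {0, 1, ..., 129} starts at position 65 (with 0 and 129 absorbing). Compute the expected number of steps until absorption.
E[τ | X_0 = 65] = 4160

Let v_k = E[τ | X_0 = k]. Boundary: v_0 = v_129 = 0. Recurrence: v_k = 1 + (v_{k-1} + v_{k+1})/2 for 1 ≤ k ≤ 128. The particular solution to v_k − (v_{k-1} + v_{k+1})/2 = 1 is v_k = −k^2. Adding homogeneous solution A + B k and matching boundaries gives v_k = k (129 − k). Substituting k = 65: v_65 = 65 · 64 = 4160.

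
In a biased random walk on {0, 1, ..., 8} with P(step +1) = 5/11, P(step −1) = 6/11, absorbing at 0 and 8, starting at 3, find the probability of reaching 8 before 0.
P(hit 8 before 0) = (1 − (6/5)^3) / (1 − (6/5)^8) = 284375/1288991

Let u_k denote P(reach 8 before 0 | start at k). Boundary: u_0 = 0, u_8 = 1. Recurrence: u_k = 5/11·u_{k+1} + 6/11·u_{k-1} for 1 ≤ k ≤ 7. Try u_k = A + B·r^k with r = q/p = (6/11)/(5/11) = 6/5. Substitution satisfies the recurrence; boundary conditions give:
  u_k = (1 − r^k) / (1 − r^N) = (1 − (6/5)^3) / (1 − (6/5)^8) = 284375/1288991.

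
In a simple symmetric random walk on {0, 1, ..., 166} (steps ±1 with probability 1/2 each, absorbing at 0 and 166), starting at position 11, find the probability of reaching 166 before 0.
P(hit 166 before 0) = 11/166

Let u_k = P(hit 166 before 0 | start at k). Then u_0 = 0, u_166 = 1, and u_k = u_{k-1}/2 + u_{k+1}/2 for 1 ≤ k ≤ 165. This harmonic recurrence is solved by u_k = k/166, giving u_11 = 11/166.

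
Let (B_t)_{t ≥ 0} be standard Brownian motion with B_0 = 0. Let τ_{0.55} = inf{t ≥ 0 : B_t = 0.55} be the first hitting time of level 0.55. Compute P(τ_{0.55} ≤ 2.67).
P(τ_{0.55} ≤ 2.67) = 2(1 − Φ(0.55/√2.67)) = 2(1 − Φ(0.3366)) ≈ 0.7364

By the reflection principle for standard BM, P(τ_b ≤ t) = 2 · P(B_t ≥ b). Since B_t ~ N(0, t), P(B_t ≥ 0.55) = 1 − Φ(0.55/√t) = 1 − Φ(0.55/√2.67) = 1 − Φ(0.3366) ≈ 0.36821. Doubling: P(τ_{0.55} ≤ 2.67) ≈ 2 · 0.36821 = 0.73642 ≈ 0.7364.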